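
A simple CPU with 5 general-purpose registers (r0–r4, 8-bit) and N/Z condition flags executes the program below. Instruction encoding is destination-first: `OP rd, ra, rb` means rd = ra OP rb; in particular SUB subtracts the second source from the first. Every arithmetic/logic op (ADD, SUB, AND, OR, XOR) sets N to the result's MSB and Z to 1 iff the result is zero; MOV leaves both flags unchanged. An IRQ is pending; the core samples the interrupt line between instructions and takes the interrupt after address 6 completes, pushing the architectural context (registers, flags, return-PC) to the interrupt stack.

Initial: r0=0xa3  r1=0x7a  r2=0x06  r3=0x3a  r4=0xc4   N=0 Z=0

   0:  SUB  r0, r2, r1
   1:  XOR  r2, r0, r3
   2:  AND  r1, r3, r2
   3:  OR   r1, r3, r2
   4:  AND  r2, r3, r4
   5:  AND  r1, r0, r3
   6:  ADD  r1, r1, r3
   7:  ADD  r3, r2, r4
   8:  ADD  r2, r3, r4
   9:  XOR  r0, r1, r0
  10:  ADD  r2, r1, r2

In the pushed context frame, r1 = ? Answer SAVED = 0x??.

after  0: r0=0x8c r1=0x7a r2=0x06 r3=0x3a r4=0xc4  N=1 Z=0
after  1: r0=0x8c r1=0x7a r2=0xb6 r3=0x3a r4=0xc4  N=1 Z=0
after  2: r0=0x8c r1=0x32 r2=0xb6 r3=0x3a r4=0xc4  N=0 Z=0
after  3: r0=0x8c r1=0xbe r2=0xb6 r3=0x3a r4=0xc4  N=1 Z=0
after  4: r0=0x8c r1=0xbe r2=0x00 r3=0x3a r4=0xc4  N=0 Z=1
after  5: r0=0x8c r1=0x08 r2=0x00 r3=0x3a r4=0xc4  N=0 Z=0
after  6: r0=0x8c r1=0x42 r2=0x00 r3=0x3a r4=0xc4  N=0 Z=0
-- IRQ taken; context saved, return-PC = 7 --

SAVED = 0x42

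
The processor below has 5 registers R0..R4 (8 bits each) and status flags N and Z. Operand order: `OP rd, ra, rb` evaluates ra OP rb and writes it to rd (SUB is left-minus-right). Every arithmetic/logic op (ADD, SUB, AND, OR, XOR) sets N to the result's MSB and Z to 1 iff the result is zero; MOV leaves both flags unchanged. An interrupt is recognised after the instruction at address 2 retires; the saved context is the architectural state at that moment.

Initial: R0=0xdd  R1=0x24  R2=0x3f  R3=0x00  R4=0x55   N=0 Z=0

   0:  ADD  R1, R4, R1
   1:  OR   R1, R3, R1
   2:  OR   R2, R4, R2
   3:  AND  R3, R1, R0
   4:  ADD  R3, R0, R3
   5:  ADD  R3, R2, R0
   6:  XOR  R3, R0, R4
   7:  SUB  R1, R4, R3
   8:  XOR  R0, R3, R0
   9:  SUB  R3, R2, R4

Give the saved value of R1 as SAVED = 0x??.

SAVED = 0x79

after  0: R0=0xdd R1=0x79 R2=0x3f R3=0x00 R4=0x55  N=0 Z=0
after  1: R0=0xdd R1=0x79 R2=0x3f R3=0x00 R4=0x55  N=0 Z=0
after  2: R0=0xdd R1=0x79 R2=0x7f R3=0x00 R4=0x55  N=0 Z=0
-- IRQ taken; context saved, return-PC = 3 --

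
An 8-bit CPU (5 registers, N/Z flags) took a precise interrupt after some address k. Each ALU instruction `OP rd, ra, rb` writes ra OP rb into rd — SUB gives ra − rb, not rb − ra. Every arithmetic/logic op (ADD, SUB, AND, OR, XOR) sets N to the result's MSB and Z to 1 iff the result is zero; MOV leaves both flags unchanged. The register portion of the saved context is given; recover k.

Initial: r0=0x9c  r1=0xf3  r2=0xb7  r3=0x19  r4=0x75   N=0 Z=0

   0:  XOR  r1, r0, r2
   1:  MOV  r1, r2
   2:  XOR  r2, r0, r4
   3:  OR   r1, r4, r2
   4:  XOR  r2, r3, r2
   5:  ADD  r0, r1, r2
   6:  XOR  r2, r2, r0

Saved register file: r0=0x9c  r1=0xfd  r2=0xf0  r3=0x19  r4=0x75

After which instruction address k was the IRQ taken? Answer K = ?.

K = 4

after  0: r0=0x9c r1=0x2b r2=0xb7 r3=0x19 r4=0x75  N=0 Z=0
after  1: r0=0x9c r1=0xb7 r2=0xb7 r3=0x19 r4=0x75  N=0 Z=0
after  2: r0=0x9c r1=0xb7 r2=0xe9 r3=0x19 r4=0x75  N=1 Z=0
after  3: r0=0x9c r1=0xfd r2=0xe9 r3=0x19 r4=0x75  N=1 Z=0
after  4: r0=0x9c r1=0xfd r2=0xf0 r3=0x19 r4=0x75  N=1 Z=0
-- IRQ taken; context saved, return-PC = 5 --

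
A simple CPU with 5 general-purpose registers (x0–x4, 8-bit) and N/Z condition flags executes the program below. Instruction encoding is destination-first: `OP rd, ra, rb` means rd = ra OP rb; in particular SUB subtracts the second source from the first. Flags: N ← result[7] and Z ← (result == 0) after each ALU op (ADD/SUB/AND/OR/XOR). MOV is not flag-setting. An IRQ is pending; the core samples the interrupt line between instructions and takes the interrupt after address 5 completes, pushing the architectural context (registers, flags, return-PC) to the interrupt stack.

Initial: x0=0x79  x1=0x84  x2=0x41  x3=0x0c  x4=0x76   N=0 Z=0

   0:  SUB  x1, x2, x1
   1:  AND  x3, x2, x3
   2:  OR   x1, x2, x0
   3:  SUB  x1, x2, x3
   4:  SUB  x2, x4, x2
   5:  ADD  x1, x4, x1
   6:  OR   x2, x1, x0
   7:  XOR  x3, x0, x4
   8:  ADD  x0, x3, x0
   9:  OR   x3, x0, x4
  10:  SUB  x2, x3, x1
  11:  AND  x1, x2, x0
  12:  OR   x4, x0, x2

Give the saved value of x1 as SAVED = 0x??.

SAVED = 0xb7

after  0: x0=0x79 x1=0xbd x2=0x41 x3=0x0c x4=0x76  N=1 Z=0
after  1: x0=0x79 x1=0xbd x2=0x41 x3=0x00 x4=0x76  N=0 Z=1
after  2: x0=0x79 x1=0x79 x2=0x41 x3=0x00 x4=0x76  N=0 Z=0
after  3: x0=0x79 x1=0x41 x2=0x41 x3=0x00 x4=0x76  N=0 Z=0
after  4: x0=0x79 x1=0x41 x2=0x35 x3=0x00 x4=0x76  N=0 Z=0
after  5: x0=0x79 x1=0xb7 x2=0x35 x3=0x00 x4=0x76  N=1 Z=0
-- IRQ taken; context saved, return-PC = 6 --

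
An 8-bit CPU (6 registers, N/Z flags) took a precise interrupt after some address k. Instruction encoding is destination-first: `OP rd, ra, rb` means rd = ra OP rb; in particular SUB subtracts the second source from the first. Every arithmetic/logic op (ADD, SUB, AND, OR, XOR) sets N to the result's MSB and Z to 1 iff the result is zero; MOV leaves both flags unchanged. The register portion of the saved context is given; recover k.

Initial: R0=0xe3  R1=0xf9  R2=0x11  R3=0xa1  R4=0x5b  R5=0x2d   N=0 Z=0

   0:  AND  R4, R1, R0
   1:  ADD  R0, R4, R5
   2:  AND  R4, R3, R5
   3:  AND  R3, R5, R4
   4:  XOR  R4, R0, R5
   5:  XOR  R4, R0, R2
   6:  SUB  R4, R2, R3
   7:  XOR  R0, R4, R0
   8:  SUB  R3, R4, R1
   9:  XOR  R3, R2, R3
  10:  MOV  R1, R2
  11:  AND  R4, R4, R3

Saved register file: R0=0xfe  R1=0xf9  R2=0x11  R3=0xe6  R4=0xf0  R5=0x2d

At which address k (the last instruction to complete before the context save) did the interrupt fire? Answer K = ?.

K = 9

after  0: R0=0xe3 R1=0xf9 R2=0x11 R3=0xa1 R4=0xe1 R5=0x2d  N=1 Z=0
after  1: R0=0x0e R1=0xf9 R2=0x11 R3=0xa1 R4=0xe1 R5=0x2d  N=0 Z=0
after  2: R0=0x0e R1=0xf9 R2=0x11 R3=0xa1 R4=0x21 R5=0x2d  N=0 Z=0
after  3: R0=0x0e R1=0xf9 R2=0x11 R3=0x21 R4=0x21 R5=0x2d  N=0 Z=0
after  4: R0=0x0e R1=0xf9 R2=0x11 R3=0x21 R4=0x23 R5=0x2d  N=0 Z=0
after  5: R0=0x0e R1=0xf9 R2=0x11 R3=0x21 R4=0x1f R5=0x2d  N=0 Z=0
after  6: R0=0x0e R1=0xf9 R2=0x11 R3=0x21 R4=0xf0 R5=0x2d  N=1 Z=0
after  7: R0=0xfe R1=0xf9 R2=0x11 R3=0x21 R4=0xf0 R5=0x2d  N=1 Z=0
after  8: R0=0xfe R1=0xf9 R2=0x11 R3=0xf7 R4=0xf0 R5=0x2d  N=1 Z=0
after  9: R0=0xfe R1=0xf9 R2=0x11 R3=0xe6 R4=0xf0 R5=0x2d  N=1 Z=0
-- IRQ taken; context saved, return-PC = 10 --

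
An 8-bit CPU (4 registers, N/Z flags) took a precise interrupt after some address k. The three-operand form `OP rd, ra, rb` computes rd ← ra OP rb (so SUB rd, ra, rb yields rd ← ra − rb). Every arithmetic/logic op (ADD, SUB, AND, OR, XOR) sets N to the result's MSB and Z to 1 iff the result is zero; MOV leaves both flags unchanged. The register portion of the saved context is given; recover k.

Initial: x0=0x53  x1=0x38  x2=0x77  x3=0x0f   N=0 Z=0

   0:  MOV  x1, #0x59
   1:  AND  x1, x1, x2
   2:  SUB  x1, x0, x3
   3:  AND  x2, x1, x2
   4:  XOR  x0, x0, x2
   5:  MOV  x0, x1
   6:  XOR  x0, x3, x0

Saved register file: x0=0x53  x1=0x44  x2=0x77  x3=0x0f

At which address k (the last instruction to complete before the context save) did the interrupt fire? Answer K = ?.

K = 2

after  0: x0=0x53 x1=0x59 x2=0x77 x3=0x0f  N=0 Z=0
after  1: x0=0x53 x1=0x51 x2=0x77 x3=0x0f  N=0 Z=0
after  2: x0=0x53 x1=0x44 x2=0x77 x3=0x0f  N=0 Z=0
-- IRQ taken; context saved, return-PC = 3 --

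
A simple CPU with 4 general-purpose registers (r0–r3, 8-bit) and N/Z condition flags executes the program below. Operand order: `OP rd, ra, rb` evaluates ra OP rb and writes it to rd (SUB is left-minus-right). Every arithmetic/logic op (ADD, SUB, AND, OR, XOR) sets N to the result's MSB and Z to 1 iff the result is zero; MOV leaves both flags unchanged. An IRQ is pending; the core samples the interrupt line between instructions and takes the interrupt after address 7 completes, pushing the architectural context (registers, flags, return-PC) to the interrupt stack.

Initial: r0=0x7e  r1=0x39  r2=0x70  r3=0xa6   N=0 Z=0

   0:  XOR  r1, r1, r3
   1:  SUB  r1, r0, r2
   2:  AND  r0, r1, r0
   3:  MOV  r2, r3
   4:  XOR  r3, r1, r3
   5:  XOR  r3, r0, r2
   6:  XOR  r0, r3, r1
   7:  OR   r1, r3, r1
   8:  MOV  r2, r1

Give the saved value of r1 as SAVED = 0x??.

after  0: r0=0x7e r1=0x9f r2=0x70 r3=0xa6  N=1 Z=0
after  1: r0=0x7e r1=0x0e r2=0x70 r3=0xa6  N=0 Z=0
after  2: r0=0x0e r1=0x0e r2=0x70 r3=0xa6  N=0 Z=0
after  3: r0=0x0e r1=0x0e r2=0xa6 r3=0xa6  N=0 Z=0
after  4: r0=0x0e r1=0x0e r2=0xa6 r3=0xa8  N=1 Z=0
after  5: r0=0x0e r1=0x0e r2=0xa6 r3=0xa8  N=1 Z=0
after  6: r0=0xa6 r1=0x0e r2=0xa6 r3=0xa8  N=1 Z=0
after  7: r0=0xa6 r1=0xae r2=0xa6 r3=0xa8  N=1 Z=0
-- IRQ taken; context saved, return-PC = 8 --

SAVED = 0xae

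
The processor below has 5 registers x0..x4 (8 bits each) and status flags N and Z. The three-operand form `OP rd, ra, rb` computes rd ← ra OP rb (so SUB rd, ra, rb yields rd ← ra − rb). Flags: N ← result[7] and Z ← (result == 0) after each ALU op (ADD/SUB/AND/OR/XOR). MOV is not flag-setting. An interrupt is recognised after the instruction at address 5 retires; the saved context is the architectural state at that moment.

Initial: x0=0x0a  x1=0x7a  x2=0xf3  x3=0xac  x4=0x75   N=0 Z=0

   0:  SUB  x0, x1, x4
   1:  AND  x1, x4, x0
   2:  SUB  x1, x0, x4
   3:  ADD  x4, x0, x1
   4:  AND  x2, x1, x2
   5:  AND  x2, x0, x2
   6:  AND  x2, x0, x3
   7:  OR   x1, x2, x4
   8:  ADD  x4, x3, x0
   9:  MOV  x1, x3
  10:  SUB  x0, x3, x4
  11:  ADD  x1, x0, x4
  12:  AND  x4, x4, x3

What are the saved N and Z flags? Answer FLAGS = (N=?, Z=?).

FLAGS = (N=0, Z=1)

after  0: x0=0x05 x1=0x7a x2=0xf3 x3=0xac x4=0x75  N=0 Z=0
after  1: x0=0x05 x1=0x05 x2=0xf3 x3=0xac x4=0x75  N=0 Z=0
after  2: x0=0x05 x1=0x90 x2=0xf3 x3=0xac x4=0x75  N=1 Z=0
after  3: x0=0x05 x1=0x90 x2=0xf3 x3=0xac x4=0x95  N=1 Z=0
after  4: x0=0x05 x1=0x90 x2=0x90 x3=0xac x4=0x95  N=1 Z=0
after  5: x0=0x05 x1=0x90 x2=0x00 x3=0xac x4=0x95  N=0 Z=1
-- IRQ taken; context saved, return-PC = 6 --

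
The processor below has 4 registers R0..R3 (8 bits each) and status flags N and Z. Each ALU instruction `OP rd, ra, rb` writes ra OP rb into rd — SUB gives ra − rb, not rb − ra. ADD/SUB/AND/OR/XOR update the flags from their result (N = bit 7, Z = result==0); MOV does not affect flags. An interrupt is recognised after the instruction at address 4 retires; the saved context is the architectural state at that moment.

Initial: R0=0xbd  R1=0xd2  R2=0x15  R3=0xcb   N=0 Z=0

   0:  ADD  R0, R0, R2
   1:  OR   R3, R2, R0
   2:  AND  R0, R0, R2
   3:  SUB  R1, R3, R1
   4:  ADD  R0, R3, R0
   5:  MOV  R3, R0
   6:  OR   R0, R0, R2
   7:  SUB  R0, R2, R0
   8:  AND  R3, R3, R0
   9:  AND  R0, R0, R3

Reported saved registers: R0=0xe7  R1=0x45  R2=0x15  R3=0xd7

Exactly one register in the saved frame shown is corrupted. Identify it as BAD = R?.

after  0: R0=0xd2 R1=0xd2 R2=0x15 R3=0xcb  N=1 Z=0
after  1: R0=0xd2 R1=0xd2 R2=0x15 R3=0xd7  N=1 Z=0
after  2: R0=0x10 R1=0xd2 R2=0x15 R3=0xd7  N=0 Z=0
after  3: R0=0x10 R1=0x05 R2=0x15 R3=0xd7  N=0 Z=0
after  4: R0=0xe7 R1=0x05 R2=0x15 R3=0xd7  N=1 Z=0
-- IRQ taken; context saved, return-PC = 5 --
mismatch: R1: reported 0x45 vs actual 0x05

BAD = R1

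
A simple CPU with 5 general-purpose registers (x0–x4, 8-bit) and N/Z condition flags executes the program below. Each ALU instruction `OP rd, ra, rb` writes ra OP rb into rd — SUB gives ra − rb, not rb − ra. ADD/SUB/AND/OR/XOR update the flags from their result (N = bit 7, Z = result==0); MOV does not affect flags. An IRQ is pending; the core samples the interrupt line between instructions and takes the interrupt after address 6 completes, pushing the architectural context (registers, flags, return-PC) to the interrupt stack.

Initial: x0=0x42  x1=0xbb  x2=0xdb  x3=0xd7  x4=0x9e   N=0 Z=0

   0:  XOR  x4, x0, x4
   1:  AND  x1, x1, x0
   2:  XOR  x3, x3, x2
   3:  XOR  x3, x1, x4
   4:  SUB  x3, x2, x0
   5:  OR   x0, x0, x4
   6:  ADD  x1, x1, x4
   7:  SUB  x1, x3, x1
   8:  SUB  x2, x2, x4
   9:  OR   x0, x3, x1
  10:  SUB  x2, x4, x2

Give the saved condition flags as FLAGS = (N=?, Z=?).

FLAGS = (N=1, Z=0)

after  0: x0=0x42 x1=0xbb x2=0xdb x3=0xd7 x4=0xdc  N=1 Z=0
after  1: x0=0x42 x1=0x02 x2=0xdb x3=0xd7 x4=0xdc  N=0 Z=0
after  2: x0=0x42 x1=0x02 x2=0xdb x3=0x0c x4=0xdc  N=0 Z=0
after  3: x0=0x42 x1=0x02 x2=0xdb x3=0xde x4=0xdc  N=1 Z=0
after  4: x0=0x42 x1=0x02 x2=0xdb x3=0x99 x4=0xdc  N=1 Z=0
after  5: x0=0xde x1=0x02 x2=0xdb x3=0x99 x4=0xdc  N=1 Z=0
after  6: x0=0xde x1=0xde x2=0xdb x3=0x99 x4=0xdc  N=1 Z=0
-- IRQ taken; context saved, return-PC = 7 --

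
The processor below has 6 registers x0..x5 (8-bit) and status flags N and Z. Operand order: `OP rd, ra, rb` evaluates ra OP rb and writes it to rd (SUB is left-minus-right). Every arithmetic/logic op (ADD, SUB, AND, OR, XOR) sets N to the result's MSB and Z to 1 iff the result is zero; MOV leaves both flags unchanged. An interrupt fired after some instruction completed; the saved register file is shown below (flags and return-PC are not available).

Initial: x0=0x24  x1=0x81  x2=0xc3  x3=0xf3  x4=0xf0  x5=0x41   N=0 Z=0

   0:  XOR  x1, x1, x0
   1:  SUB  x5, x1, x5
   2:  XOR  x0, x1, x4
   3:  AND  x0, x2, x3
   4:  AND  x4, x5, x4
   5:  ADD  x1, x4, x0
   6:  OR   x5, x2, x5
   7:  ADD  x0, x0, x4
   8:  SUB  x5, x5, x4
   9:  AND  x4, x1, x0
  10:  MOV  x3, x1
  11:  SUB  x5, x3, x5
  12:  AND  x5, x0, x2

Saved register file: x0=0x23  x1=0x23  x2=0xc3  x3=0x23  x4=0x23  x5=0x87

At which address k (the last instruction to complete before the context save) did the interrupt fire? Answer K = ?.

after  0: x0=0x24 x1=0xa5 x2=0xc3 x3=0xf3 x4=0xf0 x5=0x41  N=1 Z=0
after  1: x0=0x24 x1=0xa5 x2=0xc3 x3=0xf3 x4=0xf0 x5=0x64  N=0 Z=0
after  2: x0=0x55 x1=0xa5 x2=0xc3 x3=0xf3 x4=0xf0 x5=0x64  N=0 Z=0
after  3: x0=0xc3 x1=0xa5 x2=0xc3 x3=0xf3 x4=0xf0 x5=0x64  N=1 Z=0
after  4: x0=0xc3 x1=0xa5 x2=0xc3 x3=0xf3 x4=0x60 x5=0x64  N=0 Z=0
after  5: x0=0xc3 x1=0x23 x2=0xc3 x3=0xf3 x4=0x60 x5=0x64  N=0 Z=0
after  6: x0=0xc3 x1=0x23 x2=0xc3 x3=0xf3 x4=0x60 x5=0xe7  N=1 Z=0
after  7: x0=0x23 x1=0x23 x2=0xc3 x3=0xf3 x4=0x60 x5=0xe7  N=0 Z=0
after  8: x0=0x23 x1=0x23 x2=0xc3 x3=0xf3 x4=0x60 x5=0x87  N=1 Z=0
after  9: x0=0x23 x1=0x23 x2=0xc3 x3=0xf3 x4=0x23 x5=0x87  N=0 Z=0
after 10: x0=0x23 x1=0x23 x2=0xc3 x3=0x23 x4=0x23 x5=0x87  N=0 Z=0
-- IRQ taken; context saved, return-PC = 11 --

K = 10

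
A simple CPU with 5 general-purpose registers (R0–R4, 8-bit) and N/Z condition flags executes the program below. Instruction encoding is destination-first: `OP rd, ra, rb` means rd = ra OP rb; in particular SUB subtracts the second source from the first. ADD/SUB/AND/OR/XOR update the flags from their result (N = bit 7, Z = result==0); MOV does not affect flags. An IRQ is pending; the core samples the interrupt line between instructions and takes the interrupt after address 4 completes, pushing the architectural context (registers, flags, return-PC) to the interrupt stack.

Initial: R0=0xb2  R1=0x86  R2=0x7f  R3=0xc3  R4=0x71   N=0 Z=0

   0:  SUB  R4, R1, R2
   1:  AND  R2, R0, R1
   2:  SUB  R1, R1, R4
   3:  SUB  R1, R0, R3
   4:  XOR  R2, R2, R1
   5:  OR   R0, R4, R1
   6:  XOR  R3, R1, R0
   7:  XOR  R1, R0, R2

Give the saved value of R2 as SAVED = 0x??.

SAVED = 0x6d

after  0: R0=0xb2 R1=0x86 R2=0x7f R3=0xc3 R4=0x07  N=0 Z=0
after  1: R0=0xb2 R1=0x86 R2=0x82 R3=0xc3 R4=0x07  N=1 Z=0
after  2: R0=0xb2 R1=0x7f R2=0x82 R3=0xc3 R4=0x07  N=0 Z=0
after  3: R0=0xb2 R1=0xef R2=0x82 R3=0xc3 R4=0x07  N=1 Z=0
after  4: R0=0xb2 R1=0xef R2=0x6d R3=0xc3 R4=0x07  N=0 Z=0
-- IRQ taken; context saved, return-PC = 5 --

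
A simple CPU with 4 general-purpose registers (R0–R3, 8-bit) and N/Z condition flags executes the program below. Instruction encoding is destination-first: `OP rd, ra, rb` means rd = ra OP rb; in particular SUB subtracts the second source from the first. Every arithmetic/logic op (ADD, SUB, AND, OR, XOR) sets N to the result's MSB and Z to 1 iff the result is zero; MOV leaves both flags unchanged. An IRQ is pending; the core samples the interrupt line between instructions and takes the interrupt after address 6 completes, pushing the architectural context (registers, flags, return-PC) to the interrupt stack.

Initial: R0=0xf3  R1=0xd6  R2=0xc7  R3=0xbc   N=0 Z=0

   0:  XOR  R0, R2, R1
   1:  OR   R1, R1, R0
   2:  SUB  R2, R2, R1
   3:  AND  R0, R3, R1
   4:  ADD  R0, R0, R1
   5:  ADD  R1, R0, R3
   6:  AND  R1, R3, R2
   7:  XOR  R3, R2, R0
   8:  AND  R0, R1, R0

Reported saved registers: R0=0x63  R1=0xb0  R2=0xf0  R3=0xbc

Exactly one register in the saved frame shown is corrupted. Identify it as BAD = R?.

after  0: R0=0x11 R1=0xd6 R2=0xc7 R3=0xbc  N=0 Z=0
after  1: R0=0x11 R1=0xd7 R2=0xc7 R3=0xbc  N=1 Z=0
after  2: R0=0x11 R1=0xd7 R2=0xf0 R3=0xbc  N=1 Z=0
after  3: R0=0x94 R1=0xd7 R2=0xf0 R3=0xbc  N=1 Z=0
after  4: R0=0x6b R1=0xd7 R2=0xf0 R3=0xbc  N=0 Z=0
after  5: R0=0x6b R1=0x27 R2=0xf0 R3=0xbc  N=0 Z=0
after  6: R0=0x6b R1=0xb0 R2=0xf0 R3=0xbc  N=1 Z=0
-- IRQ taken; context saved, return-PC = 7 --
mismatch: R0: reported 0x63 vs actual 0x6b

BAD = R0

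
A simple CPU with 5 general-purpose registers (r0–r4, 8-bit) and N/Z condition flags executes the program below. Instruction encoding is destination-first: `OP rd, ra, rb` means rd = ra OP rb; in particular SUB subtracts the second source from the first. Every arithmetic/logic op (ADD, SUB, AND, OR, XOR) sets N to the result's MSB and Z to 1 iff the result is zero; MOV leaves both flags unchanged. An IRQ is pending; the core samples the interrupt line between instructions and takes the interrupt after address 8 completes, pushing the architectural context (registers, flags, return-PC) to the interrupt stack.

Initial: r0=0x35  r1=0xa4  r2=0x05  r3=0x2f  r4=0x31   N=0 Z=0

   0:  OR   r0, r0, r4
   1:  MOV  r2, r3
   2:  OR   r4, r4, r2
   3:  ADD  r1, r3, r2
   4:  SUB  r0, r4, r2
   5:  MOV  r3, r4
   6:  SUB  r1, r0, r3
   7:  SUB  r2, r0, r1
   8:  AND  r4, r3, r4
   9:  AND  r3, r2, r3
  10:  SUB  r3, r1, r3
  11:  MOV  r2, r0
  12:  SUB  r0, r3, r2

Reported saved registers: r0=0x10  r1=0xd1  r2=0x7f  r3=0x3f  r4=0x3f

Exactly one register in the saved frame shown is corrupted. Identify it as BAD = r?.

after  0: r0=0x35 r1=0xa4 r2=0x05 r3=0x2f r4=0x31  N=0 Z=0
after  1: r0=0x35 r1=0xa4 r2=0x2f r3=0x2f r4=0x31  N=0 Z=0
after  2: r0=0x35 r1=0xa4 r2=0x2f r3=0x2f r4=0x3f  N=0 Z=0
after  3: r0=0x35 r1=0x5e r2=0x2f r3=0x2f r4=0x3f  N=0 Z=0
after  4: r0=0x10 r1=0x5e r2=0x2f r3=0x2f r4=0x3f  N=0 Z=0
after  5: r0=0x10 r1=0x5e r2=0x2f r3=0x3f r4=0x3f  N=0 Z=0
after  6: r0=0x10 r1=0xd1 r2=0x2f r3=0x3f r4=0x3f  N=1 Z=0
after  7: r0=0x10 r1=0xd1 r2=0x3f r3=0x3f r4=0x3f  N=0 Z=0
after  8: r0=0x10 r1=0xd1 r2=0x3f r3=0x3f r4=0x3f  N=0 Z=0
-- IRQ taken; context saved, return-PC = 9 --
mismatch: r2: reported 0x7f vs actual 0x3f

BAD = r2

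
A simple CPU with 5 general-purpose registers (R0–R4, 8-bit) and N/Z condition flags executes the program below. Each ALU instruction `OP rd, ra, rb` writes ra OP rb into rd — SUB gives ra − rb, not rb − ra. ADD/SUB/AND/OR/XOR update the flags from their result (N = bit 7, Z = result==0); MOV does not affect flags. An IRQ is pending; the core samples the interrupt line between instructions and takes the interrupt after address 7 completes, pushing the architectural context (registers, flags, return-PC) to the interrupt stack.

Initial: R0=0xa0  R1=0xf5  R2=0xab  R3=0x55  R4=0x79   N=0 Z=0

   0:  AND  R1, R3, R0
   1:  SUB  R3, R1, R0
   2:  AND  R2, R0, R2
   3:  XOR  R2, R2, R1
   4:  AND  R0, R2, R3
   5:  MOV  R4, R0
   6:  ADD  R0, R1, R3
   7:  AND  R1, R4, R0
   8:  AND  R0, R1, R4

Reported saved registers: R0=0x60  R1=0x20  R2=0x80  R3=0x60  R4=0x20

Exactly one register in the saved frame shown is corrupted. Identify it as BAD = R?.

after  0: R0=0xa0 R1=0x00 R2=0xab R3=0x55 R4=0x79  N=0 Z=1
after  1: R0=0xa0 R1=0x00 R2=0xab R3=0x60 R4=0x79  N=0 Z=0
after  2: R0=0xa0 R1=0x00 R2=0xa0 R3=0x60 R4=0x79  N=1 Z=0
after  3: R0=0xa0 R1=0x00 R2=0xa0 R3=0x60 R4=0x79  N=1 Z=0
after  4: R0=0x20 R1=0x00 R2=0xa0 R3=0x60 R4=0x79  N=0 Z=0
after  5: R0=0x20 R1=0x00 R2=0xa0 R3=0x60 R4=0x20  N=0 Z=0
after  6: R0=0x60 R1=0x00 R2=0xa0 R3=0x60 R4=0x20  N=0 Z=0
after  7: R0=0x60 R1=0x20 R2=0xa0 R3=0x60 R4=0x20  N=0 Z=0
-- IRQ taken; context saved, return-PC = 8 --
mismatch: R2: reported 0x80 vs actual 0xa0

BAD = R2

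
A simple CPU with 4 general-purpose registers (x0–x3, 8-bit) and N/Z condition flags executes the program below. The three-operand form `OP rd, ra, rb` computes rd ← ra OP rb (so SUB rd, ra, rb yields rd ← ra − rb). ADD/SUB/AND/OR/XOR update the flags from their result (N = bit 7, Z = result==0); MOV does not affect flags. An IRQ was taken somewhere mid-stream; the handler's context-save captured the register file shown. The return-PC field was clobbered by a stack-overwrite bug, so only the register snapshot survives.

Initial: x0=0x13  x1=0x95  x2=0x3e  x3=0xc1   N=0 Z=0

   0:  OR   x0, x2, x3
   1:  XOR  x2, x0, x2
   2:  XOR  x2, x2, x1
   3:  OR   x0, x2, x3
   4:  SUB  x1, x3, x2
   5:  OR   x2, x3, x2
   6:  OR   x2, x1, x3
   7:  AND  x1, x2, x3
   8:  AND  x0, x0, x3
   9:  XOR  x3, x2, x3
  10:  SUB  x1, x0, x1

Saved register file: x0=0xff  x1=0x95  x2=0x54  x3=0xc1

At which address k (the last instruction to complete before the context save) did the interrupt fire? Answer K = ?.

after  0: x0=0xff x1=0x95 x2=0x3e x3=0xc1  N=1 Z=0
after  1: x0=0xff x1=0x95 x2=0xc1 x3=0xc1  N=1 Z=0
after  2: x0=0xff x1=0x95 x2=0x54 x3=0xc1  N=0 Z=0
-- IRQ taken; context saved, return-PC = 3 --

K = 2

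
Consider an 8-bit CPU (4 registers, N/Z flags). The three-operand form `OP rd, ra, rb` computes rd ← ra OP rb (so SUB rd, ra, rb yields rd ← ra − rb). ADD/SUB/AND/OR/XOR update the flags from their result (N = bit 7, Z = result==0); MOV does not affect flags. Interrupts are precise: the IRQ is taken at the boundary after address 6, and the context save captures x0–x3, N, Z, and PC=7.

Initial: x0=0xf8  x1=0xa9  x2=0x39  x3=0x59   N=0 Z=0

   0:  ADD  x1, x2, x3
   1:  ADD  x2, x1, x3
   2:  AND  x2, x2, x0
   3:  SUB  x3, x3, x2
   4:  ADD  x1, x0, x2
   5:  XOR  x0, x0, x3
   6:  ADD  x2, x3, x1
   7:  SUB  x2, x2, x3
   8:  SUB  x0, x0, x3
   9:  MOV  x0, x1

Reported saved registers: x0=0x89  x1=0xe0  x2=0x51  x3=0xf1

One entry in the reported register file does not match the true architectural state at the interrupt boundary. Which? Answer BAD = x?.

BAD = x3

after  0: x0=0xf8 x1=0x92 x2=0x39 x3=0x59  N=1 Z=0
after  1: x0=0xf8 x1=0x92 x2=0xeb x3=0x59  N=1 Z=0
after  2: x0=0xf8 x1=0x92 x2=0xe8 x3=0x59  N=1 Z=0
after  3: x0=0xf8 x1=0x92 x2=0xe8 x3=0x71  N=0 Z=0
after  4: x0=0xf8 x1=0xe0 x2=0xe8 x3=0x71  N=1 Z=0
after  5: x0=0x89 x1=0xe0 x2=0xe8 x3=0x71  N=1 Z=0
after  6: x0=0x89 x1=0xe0 x2=0x51 x3=0x71  N=0 Z=0
-- IRQ taken; context saved, return-PC = 7 --
mismatch: x3: reported 0xf1 vs actual 0x71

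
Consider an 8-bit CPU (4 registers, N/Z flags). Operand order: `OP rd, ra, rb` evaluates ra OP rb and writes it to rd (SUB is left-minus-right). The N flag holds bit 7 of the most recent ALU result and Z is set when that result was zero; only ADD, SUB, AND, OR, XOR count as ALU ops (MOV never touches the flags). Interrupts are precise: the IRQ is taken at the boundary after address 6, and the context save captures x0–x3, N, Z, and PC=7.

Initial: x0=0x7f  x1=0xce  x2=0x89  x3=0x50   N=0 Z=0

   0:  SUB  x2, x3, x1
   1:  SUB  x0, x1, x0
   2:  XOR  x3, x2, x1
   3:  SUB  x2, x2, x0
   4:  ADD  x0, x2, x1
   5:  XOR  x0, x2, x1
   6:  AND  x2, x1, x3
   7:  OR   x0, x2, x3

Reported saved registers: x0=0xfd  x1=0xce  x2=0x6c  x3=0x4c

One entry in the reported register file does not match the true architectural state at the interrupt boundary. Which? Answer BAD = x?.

after  0: x0=0x7f x1=0xce x2=0x82 x3=0x50  N=1 Z=0
after  1: x0=0x4f x1=0xce x2=0x82 x3=0x50  N=0 Z=0
after  2: x0=0x4f x1=0xce x2=0x82 x3=0x4c  N=0 Z=0
after  3: x0=0x4f x1=0xce x2=0x33 x3=0x4c  N=0 Z=0
after  4: x0=0x01 x1=0xce x2=0x33 x3=0x4c  N=0 Z=0
after  5: x0=0xfd x1=0xce x2=0x33 x3=0x4c  N=1 Z=0
after  6: x0=0xfd x1=0xce x2=0x4c x3=0x4c  N=0 Z=0
-- IRQ taken; context saved, return-PC = 7 --
mismatch: x2: reported 0x6c vs actual 0x4c

BAD = x2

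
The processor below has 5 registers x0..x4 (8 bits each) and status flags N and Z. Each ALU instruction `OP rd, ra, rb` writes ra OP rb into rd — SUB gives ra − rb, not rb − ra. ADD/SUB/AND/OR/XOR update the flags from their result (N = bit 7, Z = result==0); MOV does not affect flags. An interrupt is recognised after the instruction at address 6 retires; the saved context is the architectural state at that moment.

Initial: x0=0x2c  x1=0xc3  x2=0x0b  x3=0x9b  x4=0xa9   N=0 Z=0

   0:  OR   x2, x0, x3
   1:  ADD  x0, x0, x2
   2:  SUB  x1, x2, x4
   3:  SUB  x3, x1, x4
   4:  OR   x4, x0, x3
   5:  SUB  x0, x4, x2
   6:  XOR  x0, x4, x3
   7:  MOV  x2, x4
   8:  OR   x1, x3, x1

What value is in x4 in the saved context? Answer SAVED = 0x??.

after  0: x0=0x2c x1=0xc3 x2=0xbf x3=0x9b x4=0xa9  N=1 Z=0
after  1: x0=0xeb x1=0xc3 x2=0xbf x3=0x9b x4=0xa9  N=1 Z=0
after  2: x0=0xeb x1=0x16 x2=0xbf x3=0x9b x4=0xa9  N=0 Z=0
after  3: x0=0xeb x1=0x16 x2=0xbf x3=0x6d x4=0xa9  N=0 Z=0
after  4: x0=0xeb x1=0x16 x2=0xbf x3=0x6d x4=0xef  N=1 Z=0
after  5: x0=0x30 x1=0x16 x2=0xbf x3=0x6d x4=0xef  N=0 Z=0
after  6: x0=0x82 x1=0x16 x2=0xbf x3=0x6d x4=0xef  N=1 Z=0
-- IRQ taken; context saved, return-PC = 7 --

SAVED = 0xef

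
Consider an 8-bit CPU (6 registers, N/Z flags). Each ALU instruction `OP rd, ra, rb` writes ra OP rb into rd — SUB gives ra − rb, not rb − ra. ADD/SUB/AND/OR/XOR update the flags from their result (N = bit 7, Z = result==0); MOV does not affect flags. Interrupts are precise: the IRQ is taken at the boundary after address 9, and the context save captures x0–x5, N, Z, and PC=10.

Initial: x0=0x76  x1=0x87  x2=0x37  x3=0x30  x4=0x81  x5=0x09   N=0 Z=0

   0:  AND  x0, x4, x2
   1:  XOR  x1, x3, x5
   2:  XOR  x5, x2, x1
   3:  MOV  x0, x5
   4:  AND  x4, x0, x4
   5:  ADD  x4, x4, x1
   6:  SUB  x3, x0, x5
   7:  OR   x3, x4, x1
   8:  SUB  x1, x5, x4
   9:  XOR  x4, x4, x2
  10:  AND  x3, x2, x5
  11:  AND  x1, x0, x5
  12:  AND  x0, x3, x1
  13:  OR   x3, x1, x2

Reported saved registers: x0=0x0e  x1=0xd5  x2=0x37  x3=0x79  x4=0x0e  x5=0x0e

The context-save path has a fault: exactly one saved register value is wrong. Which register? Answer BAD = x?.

after  0: x0=0x01 x1=0x87 x2=0x37 x3=0x30 x4=0x81 x5=0x09  N=0 Z=0
after  1: x0=0x01 x1=0x39 x2=0x37 x3=0x30 x4=0x81 x5=0x09  N=0 Z=0
after  2: x0=0x01 x1=0x39 x2=0x37 x3=0x30 x4=0x81 x5=0x0e  N=0 Z=0
after  3: x0=0x0e x1=0x39 x2=0x37 x3=0x30 x4=0x81 x5=0x0e  N=0 Z=0
after  4: x0=0x0e x1=0x39 x2=0x37 x3=0x30 x4=0x00 x5=0x0e  N=0 Z=1
after  5: x0=0x0e x1=0x39 x2=0x37 x3=0x30 x4=0x39 x5=0x0e  N=0 Z=0
after  6: x0=0x0e x1=0x39 x2=0x37 x3=0x00 x4=0x39 x5=0x0e  N=0 Z=1
after  7: x0=0x0e x1=0x39 x2=0x37 x3=0x39 x4=0x39 x5=0x0e  N=0 Z=0
after  8: x0=0x0e x1=0xd5 x2=0x37 x3=0x39 x4=0x39 x5=0x0e  N=1 Z=0
after  9: x0=0x0e x1=0xd5 x2=0x37 x3=0x39 x4=0x0e x5=0x0e  N=0 Z=0
-- IRQ taken; context saved, return-PC = 10 --
mismatch: x3: reported 0x79 vs actual 0x39

BAD = x3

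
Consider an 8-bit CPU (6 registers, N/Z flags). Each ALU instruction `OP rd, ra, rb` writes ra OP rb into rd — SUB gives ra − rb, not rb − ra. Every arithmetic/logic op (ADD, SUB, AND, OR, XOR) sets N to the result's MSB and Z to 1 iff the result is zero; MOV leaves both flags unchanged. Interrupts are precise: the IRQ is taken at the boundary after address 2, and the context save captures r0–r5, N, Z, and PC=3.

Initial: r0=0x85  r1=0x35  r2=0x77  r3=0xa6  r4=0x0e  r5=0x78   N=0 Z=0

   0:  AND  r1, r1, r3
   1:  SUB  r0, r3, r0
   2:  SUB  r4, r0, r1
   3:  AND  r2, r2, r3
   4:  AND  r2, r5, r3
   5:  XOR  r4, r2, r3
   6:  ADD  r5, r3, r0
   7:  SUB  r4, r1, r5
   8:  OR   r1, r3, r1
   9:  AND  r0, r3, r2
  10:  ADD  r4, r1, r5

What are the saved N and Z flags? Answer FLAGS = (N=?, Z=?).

after  0: r0=0x85 r1=0x24 r2=0x77 r3=0xa6 r4=0x0e r5=0x78  N=0 Z=0
after  1: r0=0x21 r1=0x24 r2=0x77 r3=0xa6 r4=0x0e r5=0x78  N=0 Z=0
after  2: r0=0x21 r1=0x24 r2=0x77 r3=0xa6 r4=0xfd r5=0x78  N=1 Z=0
-- IRQ taken; context saved, return-PC = 3 --

FLAGS = (N=1, Z=0)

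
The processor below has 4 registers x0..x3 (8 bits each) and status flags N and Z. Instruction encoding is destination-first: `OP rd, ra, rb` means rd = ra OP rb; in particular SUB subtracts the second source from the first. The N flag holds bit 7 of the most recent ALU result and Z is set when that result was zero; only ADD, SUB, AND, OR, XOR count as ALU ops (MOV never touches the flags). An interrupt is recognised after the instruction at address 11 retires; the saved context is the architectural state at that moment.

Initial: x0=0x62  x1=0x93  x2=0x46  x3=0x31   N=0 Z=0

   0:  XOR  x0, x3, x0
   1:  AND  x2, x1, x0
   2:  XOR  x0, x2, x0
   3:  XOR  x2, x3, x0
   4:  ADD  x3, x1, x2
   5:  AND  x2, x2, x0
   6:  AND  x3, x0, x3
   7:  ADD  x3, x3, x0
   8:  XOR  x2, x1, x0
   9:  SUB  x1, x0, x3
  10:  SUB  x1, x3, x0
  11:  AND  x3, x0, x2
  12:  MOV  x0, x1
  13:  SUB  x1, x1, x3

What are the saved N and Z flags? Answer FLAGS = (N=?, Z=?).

after  0: x0=0x53 x1=0x93 x2=0x46 x3=0x31  N=0 Z=0
after  1: x0=0x53 x1=0x93 x2=0x13 x3=0x31  N=0 Z=0
after  2: x0=0x40 x1=0x93 x2=0x13 x3=0x31  N=0 Z=0
after  3: x0=0x40 x1=0x93 x2=0x71 x3=0x31  N=0 Z=0
after  4: x0=0x40 x1=0x93 x2=0x71 x3=0x04  N=0 Z=0
after  5: x0=0x40 x1=0x93 x2=0x40 x3=0x04  N=0 Z=0
after  6: x0=0x40 x1=0x93 x2=0x40 x3=0x00  N=0 Z=1
after  7: x0=0x40 x1=0x93 x2=0x40 x3=0x40  N=0 Z=0
after  8: x0=0x40 x1=0x93 x2=0xd3 x3=0x40  N=1 Z=0
after  9: x0=0x40 x1=0x00 x2=0xd3 x3=0x40  N=0 Z=1
after 10: x0=0x40 x1=0x00 x2=0xd3 x3=0x40  N=0 Z=1
after 11: x0=0x40 x1=0x00 x2=0xd3 x3=0x40  N=0 Z=0
-- IRQ taken; context saved, return-PC = 12 --

FLAGS = (N=0, Z=0)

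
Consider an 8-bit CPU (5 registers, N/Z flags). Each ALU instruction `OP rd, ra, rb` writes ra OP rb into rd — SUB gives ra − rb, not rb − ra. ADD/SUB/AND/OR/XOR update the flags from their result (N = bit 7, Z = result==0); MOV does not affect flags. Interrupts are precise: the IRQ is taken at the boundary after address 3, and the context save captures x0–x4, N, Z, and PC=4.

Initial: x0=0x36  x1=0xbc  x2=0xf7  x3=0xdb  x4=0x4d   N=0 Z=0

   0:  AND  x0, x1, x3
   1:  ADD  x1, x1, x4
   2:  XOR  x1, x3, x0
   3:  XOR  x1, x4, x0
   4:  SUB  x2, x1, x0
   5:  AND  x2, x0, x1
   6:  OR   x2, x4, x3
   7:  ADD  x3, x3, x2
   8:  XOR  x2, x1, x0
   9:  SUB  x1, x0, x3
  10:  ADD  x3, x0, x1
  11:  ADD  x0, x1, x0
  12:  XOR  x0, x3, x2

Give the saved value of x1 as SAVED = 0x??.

SAVED = 0xd5

after  0: x0=0x98 x1=0xbc x2=0xf7 x3=0xdb x4=0x4d  N=1 Z=0
after  1: x0=0x98 x1=0x09 x2=0xf7 x3=0xdb x4=0x4d  N=0 Z=0
after  2: x0=0x98 x1=0x43 x2=0xf7 x3=0xdb x4=0x4d  N=0 Z=0
after  3: x0=0x98 x1=0xd5 x2=0xf7 x3=0xdb x4=0x4d  N=1 Z=0
-- IRQ taken; context saved, return-PC = 4 --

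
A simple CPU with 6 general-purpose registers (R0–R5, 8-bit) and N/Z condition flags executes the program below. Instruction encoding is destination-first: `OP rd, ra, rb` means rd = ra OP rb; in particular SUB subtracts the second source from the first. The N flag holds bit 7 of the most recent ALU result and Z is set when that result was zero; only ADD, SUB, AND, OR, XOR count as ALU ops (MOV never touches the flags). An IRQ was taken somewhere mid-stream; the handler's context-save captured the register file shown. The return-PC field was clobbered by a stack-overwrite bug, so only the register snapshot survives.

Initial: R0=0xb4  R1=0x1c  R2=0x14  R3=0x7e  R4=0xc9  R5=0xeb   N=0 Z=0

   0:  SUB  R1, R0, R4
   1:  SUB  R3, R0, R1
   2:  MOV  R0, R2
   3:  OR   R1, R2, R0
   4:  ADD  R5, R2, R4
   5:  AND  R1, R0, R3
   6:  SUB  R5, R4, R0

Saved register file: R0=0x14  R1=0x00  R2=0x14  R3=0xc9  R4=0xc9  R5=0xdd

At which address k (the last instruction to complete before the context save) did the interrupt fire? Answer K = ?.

after  0: R0=0xb4 R1=0xeb R2=0x14 R3=0x7e R4=0xc9 R5=0xeb  N=1 Z=0
after  1: R0=0xb4 R1=0xeb R2=0x14 R3=0xc9 R4=0xc9 R5=0xeb  N=1 Z=0
after  2: R0=0x14 R1=0xeb R2=0x14 R3=0xc9 R4=0xc9 R5=0xeb  N=1 Z=0
after  3: R0=0x14 R1=0x14 R2=0x14 R3=0xc9 R4=0xc9 R5=0xeb  N=0 Z=0
after  4: R0=0x14 R1=0x14 R2=0x14 R3=0xc9 R4=0xc9 R5=0xdd  N=1 Z=0
after  5: R0=0x14 R1=0x00 R2=0x14 R3=0xc9 R4=0xc9 R5=0xdd  N=0 Z=1
-- IRQ taken; context saved, return-PC = 6 --

K = 5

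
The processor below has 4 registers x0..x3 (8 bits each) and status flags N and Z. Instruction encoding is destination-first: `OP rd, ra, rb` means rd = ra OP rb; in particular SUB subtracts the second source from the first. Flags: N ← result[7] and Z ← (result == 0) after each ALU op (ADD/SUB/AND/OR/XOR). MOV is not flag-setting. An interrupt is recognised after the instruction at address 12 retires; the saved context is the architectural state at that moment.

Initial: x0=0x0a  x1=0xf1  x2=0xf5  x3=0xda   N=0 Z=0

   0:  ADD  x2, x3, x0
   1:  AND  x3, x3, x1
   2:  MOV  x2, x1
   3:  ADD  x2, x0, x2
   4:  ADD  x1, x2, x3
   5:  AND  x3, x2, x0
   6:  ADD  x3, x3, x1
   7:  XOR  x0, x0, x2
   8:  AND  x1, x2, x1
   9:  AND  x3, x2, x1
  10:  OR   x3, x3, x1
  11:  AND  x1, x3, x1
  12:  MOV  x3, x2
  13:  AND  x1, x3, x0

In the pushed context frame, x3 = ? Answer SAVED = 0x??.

SAVED = 0xfb

after  0: x0=0x0a x1=0xf1 x2=0xe4 x3=0xda  N=1 Z=0
after  1: x0=0x0a x1=0xf1 x2=0xe4 x3=0xd0  N=1 Z=0
after  2: x0=0x0a x1=0xf1 x2=0xf1 x3=0xd0  N=1 Z=0
after  3: x0=0x0a x1=0xf1 x2=0xfb x3=0xd0  N=1 Z=0
after  4: x0=0x0a x1=0xcb x2=0xfb x3=0xd0  N=1 Z=0
after  5: x0=0x0a x1=0xcb x2=0xfb x3=0x0a  N=0 Z=0
after  6: x0=0x0a x1=0xcb x2=0xfb x3=0xd5  N=1 Z=0
after  7: x0=0xf1 x1=0xcb x2=0xfb x3=0xd5  N=1 Z=0
after  8: x0=0xf1 x1=0xcb x2=0xfb x3=0xd5  N=1 Z=0
after  9: x0=0xf1 x1=0xcb x2=0xfb x3=0xcb  N=1 Z=0
after 10: x0=0xf1 x1=0xcb x2=0xfb x3=0xcb  N=1 Z=0
after 11: x0=0xf1 x1=0xcb x2=0xfb x3=0xcb  N=1 Z=0
after 12: x0=0xf1 x1=0xcb x2=0xfb x3=0xfb  N=1 Z=0
-- IRQ taken; context saved, return-PC = 13 --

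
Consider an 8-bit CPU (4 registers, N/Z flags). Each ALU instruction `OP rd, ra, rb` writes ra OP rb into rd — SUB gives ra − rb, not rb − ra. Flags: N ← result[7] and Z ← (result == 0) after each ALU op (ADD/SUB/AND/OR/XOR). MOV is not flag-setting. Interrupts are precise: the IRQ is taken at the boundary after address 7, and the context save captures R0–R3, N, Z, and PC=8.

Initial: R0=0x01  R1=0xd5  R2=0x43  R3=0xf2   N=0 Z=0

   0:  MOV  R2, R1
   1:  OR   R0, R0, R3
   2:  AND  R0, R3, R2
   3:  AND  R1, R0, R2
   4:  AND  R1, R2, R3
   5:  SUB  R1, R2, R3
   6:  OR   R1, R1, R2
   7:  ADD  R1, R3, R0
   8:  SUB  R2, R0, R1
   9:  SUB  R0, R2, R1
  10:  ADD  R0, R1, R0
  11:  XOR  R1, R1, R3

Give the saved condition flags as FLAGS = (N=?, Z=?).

FLAGS = (N=1, Z=0)

after  0: R0=0x01 R1=0xd5 R2=0xd5 R3=0xf2  N=0 Z=0
after  1: R0=0xf3 R1=0xd5 R2=0xd5 R3=0xf2  N=1 Z=0
after  2: R0=0xd0 R1=0xd5 R2=0xd5 R3=0xf2  N=1 Z=0
after  3: R0=0xd0 R1=0xd0 R2=0xd5 R3=0xf2  N=1 Z=0
after  4: R0=0xd0 R1=0xd0 R2=0xd5 R3=0xf2  N=1 Z=0
after  5: R0=0xd0 R1=0xe3 R2=0xd5 R3=0xf2  N=1 Z=0
after  6: R0=0xd0 R1=0xf7 R2=0xd5 R3=0xf2  N=1 Z=0
after  7: R0=0xd0 R1=0xc2 R2=0xd5 R3=0xf2  N=1 Z=0
-- IRQ taken; context saved, return-PC = 8 --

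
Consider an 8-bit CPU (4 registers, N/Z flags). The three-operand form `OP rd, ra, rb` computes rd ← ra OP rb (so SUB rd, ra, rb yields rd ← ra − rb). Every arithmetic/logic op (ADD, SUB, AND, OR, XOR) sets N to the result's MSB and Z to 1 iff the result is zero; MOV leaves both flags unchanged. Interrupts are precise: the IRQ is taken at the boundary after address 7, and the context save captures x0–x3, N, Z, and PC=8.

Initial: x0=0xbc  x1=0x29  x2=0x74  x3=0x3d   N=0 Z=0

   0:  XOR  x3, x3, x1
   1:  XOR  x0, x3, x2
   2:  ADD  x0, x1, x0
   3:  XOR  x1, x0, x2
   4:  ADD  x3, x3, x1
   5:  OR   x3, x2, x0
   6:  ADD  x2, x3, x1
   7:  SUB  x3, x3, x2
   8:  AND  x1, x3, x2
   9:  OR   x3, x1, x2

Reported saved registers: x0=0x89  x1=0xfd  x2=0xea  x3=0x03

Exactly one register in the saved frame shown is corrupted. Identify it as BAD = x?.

BAD = x2

after  0: x0=0xbc x1=0x29 x2=0x74 x3=0x14  N=0 Z=0
after  1: x0=0x60 x1=0x29 x2=0x74 x3=0x14  N=0 Z=0
after  2: x0=0x89 x1=0x29 x2=0x74 x3=0x14  N=1 Z=0
after  3: x0=0x89 x1=0xfd x2=0x74 x3=0x14  N=1 Z=0
after  4: x0=0x89 x1=0xfd x2=0x74 x3=0x11  N=0 Z=0
after  5: x0=0x89 x1=0xfd x2=0x74 x3=0xfd  N=1 Z=0
after  6: x0=0x89 x1=0xfd x2=0xfa x3=0xfd  N=1 Z=0
after  7: x0=0x89 x1=0xfd x2=0xfa x3=0x03  N=0 Z=0
-- IRQ taken; context saved, return-PC = 8 --
mismatch: x2: reported 0xea vs actual 0xfa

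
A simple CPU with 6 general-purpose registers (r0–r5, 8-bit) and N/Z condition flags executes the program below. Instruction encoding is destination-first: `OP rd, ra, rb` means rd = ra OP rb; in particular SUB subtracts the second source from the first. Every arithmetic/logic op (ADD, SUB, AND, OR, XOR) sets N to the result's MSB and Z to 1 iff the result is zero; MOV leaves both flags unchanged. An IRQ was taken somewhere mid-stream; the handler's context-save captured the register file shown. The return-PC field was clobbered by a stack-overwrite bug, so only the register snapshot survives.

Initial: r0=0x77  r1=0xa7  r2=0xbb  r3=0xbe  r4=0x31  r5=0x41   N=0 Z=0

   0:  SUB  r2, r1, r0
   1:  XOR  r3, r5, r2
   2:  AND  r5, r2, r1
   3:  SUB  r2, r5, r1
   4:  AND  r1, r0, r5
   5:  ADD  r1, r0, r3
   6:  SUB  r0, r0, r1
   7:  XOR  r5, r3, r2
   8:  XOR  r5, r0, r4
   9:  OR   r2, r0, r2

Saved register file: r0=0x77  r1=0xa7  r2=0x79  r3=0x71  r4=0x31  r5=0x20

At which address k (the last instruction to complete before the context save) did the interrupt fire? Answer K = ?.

K = 3

after  0: r0=0x77 r1=0xa7 r2=0x30 r3=0xbe r4=0x31 r5=0x41  N=0 Z=0
after  1: r0=0x77 r1=0xa7 r2=0x30 r3=0x71 r4=0x31 r5=0x41  N=0 Z=0
after  2: r0=0x77 r1=0xa7 r2=0x30 r3=0x71 r4=0x31 r5=0x20  N=0 Z=0
after  3: r0=0x77 r1=0xa7 r2=0x79 r3=0x71 r4=0x31 r5=0x20  N=0 Z=0
-- IRQ taken; context saved, return-PC = 4 --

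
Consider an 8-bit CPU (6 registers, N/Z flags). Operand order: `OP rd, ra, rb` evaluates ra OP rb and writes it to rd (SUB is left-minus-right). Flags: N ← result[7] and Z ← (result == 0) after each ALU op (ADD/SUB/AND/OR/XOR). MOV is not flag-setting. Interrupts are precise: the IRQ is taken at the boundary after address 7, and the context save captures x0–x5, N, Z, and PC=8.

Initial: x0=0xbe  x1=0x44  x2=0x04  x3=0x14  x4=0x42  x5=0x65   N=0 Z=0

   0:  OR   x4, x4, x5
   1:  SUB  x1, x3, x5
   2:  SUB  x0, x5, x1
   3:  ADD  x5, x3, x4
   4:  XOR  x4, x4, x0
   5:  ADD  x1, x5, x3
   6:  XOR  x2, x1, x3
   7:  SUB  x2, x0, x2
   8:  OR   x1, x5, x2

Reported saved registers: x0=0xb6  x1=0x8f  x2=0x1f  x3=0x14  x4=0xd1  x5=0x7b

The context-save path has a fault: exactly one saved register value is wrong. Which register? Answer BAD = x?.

BAD = x2

after  0: x0=0xbe x1=0x44 x2=0x04 x3=0x14 x4=0x67 x5=0x65  N=0 Z=0
after  1: x0=0xbe x1=0xaf x2=0x04 x3=0x14 x4=0x67 x5=0x65  N=1 Z=0
after  2: x0=0xb6 x1=0xaf x2=0x04 x3=0x14 x4=0x67 x5=0x65  N=1 Z=0
after  3: x0=0xb6 x1=0xaf x2=0x04 x3=0x14 x4=0x67 x5=0x7b  N=0 Z=0
after  4: x0=0xb6 x1=0xaf x2=0x04 x3=0x14 x4=0xd1 x5=0x7b  N=1 Z=0
after  5: x0=0xb6 x1=0x8f x2=0x04 x3=0x14 x4=0xd1 x5=0x7b  N=1 Z=0
after  6: x0=0xb6 x1=0x8f x2=0x9b x3=0x14 x4=0xd1 x5=0x7b  N=1 Z=0
after  7: x0=0xb6 x1=0x8f x2=0x1b x3=0x14 x4=0xd1 x5=0x7b  N=0 Z=0
-- IRQ taken; context saved, return-PC = 8 --
mismatch: x2: reported 0x1f vs actual 0x1b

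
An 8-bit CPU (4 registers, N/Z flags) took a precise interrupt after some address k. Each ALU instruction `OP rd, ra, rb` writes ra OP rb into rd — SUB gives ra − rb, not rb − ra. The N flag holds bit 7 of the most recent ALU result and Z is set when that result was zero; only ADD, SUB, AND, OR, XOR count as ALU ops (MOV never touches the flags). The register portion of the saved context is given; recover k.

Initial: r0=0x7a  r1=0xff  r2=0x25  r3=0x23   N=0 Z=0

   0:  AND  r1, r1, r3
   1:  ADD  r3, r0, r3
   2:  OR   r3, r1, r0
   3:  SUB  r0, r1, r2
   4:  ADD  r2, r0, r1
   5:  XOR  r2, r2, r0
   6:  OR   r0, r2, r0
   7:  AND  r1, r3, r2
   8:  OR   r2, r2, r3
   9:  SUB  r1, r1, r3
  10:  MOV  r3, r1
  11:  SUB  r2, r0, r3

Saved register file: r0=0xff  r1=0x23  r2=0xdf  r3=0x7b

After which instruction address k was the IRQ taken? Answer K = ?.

K = 6

after  0: r0=0x7a r1=0x23 r2=0x25 r3=0x23  N=0 Z=0
after  1: r0=0x7a r1=0x23 r2=0x25 r3=0x9d  N=1 Z=0
after  2: r0=0x7a r1=0x23 r2=0x25 r3=0x7b  N=0 Z=0
after  3: r0=0xfe r1=0x23 r2=0x25 r3=0x7b  N=1 Z=0
after  4: r0=0xfe r1=0x23 r2=0x21 r3=0x7b  N=0 Z=0
after  5: r0=0xfe r1=0x23 r2=0xdf r3=0x7b  N=1 Z=0
after  6: r0=0xff r1=0x23 r2=0xdf r3=0x7b  N=1 Z=0
-- IRQ taken; context saved, return-PC = 7 --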